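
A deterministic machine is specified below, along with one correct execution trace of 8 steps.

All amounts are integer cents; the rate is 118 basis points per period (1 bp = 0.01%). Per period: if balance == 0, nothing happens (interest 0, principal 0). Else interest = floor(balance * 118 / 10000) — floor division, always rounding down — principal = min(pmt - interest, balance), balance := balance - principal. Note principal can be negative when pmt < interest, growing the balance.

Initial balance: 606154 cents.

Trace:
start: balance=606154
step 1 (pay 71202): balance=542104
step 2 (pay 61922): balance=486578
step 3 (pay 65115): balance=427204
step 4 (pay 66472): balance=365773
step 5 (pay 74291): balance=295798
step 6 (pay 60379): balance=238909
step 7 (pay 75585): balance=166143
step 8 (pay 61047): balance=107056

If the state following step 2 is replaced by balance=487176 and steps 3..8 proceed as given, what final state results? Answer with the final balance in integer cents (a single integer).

107696

state after step 2 := balance=487176
step 3 (pay 65115): balance=427809
step 4 (pay 66472): balance=366385
step 5 (pay 74291): balance=296417
step 6 (pay 60379): balance=239535
step 7 (pay 75585): balance=166776
step 8 (pay 61047): balance=107696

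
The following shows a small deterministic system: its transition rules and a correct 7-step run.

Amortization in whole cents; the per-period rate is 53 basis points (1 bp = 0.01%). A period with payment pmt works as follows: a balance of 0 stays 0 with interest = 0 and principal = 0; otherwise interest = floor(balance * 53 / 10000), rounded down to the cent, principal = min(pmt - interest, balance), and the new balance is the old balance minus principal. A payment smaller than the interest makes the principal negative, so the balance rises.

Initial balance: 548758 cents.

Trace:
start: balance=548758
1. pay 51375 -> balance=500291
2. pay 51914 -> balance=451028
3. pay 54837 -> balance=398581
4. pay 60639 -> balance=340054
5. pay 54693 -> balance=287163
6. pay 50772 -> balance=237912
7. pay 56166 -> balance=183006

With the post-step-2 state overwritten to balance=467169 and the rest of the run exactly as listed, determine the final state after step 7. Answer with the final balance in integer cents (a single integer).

199579

state after step 2 := balance=467169
3. pay 54837 -> balance=414807
4. pay 60639 -> balance=356366
5. pay 54693 -> balance=303561
6. pay 50772 -> balance=254397
7. pay 56166 -> balance=199579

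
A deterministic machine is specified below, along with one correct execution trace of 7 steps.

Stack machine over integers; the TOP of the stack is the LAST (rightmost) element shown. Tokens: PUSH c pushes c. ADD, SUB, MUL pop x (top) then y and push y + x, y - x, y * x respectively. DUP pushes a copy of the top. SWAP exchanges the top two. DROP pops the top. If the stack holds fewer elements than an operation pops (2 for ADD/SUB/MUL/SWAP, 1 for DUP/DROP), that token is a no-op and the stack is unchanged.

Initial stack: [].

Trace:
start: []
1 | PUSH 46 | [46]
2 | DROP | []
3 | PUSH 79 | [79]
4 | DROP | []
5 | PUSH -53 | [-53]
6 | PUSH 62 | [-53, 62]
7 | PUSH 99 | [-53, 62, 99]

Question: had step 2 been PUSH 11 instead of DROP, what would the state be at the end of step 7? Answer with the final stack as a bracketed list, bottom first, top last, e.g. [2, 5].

(re-executing from step 2 with the substitution; state before step 2: [46])
2 | PUSH 11 | [46, 11]
3 | PUSH 79 | [46, 11, 79]
4 | DROP | [46, 11]
5 | PUSH -53 | [46, 11, -53]
6 | PUSH 62 | [46, 11, -53, 62]
7 | PUSH 99 | [46, 11, -53, 62, 99]

[46, 11, -53, 62, 99]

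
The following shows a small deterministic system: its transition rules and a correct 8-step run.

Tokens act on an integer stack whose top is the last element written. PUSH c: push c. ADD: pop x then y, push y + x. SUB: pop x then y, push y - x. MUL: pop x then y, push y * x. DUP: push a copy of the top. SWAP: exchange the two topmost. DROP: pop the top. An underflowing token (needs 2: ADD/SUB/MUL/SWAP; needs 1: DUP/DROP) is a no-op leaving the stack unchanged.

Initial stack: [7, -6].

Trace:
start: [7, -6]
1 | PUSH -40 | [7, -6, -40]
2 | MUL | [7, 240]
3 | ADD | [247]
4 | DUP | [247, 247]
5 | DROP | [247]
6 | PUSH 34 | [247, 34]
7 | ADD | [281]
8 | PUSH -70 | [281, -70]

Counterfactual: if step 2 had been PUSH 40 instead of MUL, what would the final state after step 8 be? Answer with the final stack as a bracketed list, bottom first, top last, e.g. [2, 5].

[7, -6, 34, -70]

(re-executing from step 2 with the substitution; state before step 2: [7, -6, -40])
2 | PUSH 40 | [7, -6, -40, 40]
3 | ADD | [7, -6, 0]
4 | DUP | [7, -6, 0, 0]
5 | DROP | [7, -6, 0]
6 | PUSH 34 | [7, -6, 0, 34]
7 | ADD | [7, -6, 34]
8 | PUSH -70 | [7, -6, 34, -70]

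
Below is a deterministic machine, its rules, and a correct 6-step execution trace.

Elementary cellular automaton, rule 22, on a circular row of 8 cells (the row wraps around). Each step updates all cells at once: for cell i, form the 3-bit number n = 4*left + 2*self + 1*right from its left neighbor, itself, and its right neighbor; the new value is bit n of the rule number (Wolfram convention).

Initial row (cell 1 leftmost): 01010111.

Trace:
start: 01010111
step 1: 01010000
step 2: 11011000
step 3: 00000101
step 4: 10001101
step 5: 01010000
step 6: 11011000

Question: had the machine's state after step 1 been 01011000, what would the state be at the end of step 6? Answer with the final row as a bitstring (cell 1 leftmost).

10111011

state after step 1 := 01011000
step 2: 11000100
step 3: 00101111
step 4: 11100000
step 5: 00010001
step 6: 10111011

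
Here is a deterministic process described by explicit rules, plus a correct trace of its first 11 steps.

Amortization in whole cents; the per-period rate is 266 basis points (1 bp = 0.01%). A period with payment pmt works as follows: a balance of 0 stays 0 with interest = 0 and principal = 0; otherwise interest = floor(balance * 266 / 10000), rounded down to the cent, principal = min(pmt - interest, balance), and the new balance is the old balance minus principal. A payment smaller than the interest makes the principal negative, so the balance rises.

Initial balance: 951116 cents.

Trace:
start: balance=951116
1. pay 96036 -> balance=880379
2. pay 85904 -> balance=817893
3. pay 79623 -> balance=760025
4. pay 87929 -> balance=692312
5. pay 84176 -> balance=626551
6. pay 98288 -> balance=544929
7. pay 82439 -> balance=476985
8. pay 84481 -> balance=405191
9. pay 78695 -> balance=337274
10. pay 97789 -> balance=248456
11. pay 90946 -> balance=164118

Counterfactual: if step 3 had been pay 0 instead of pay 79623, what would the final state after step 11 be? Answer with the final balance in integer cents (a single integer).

(re-executing from step 3 with the substitution; state before step 3: balance=817893)
3. pay 0 -> balance=839648
4. pay 87929 -> balance=774053
5. pay 84176 -> balance=710466
6. pay 98288 -> balance=631076
7. pay 82439 -> balance=565423
8. pay 84481 -> balance=495982
9. pay 78695 -> balance=430480
10. pay 97789 -> balance=344141
11. pay 90946 -> balance=262349

262349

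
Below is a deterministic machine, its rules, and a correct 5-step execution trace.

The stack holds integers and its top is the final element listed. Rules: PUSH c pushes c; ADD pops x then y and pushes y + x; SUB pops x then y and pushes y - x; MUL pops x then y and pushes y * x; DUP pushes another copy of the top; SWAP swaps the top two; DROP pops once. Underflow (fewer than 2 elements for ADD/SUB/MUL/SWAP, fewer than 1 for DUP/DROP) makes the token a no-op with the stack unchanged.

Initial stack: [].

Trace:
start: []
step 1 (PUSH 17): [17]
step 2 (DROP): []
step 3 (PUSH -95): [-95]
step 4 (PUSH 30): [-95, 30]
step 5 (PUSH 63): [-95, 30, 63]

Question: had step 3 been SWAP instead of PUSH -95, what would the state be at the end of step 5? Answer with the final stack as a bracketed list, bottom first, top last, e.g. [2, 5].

(re-executing from step 3 with the substitution; state before step 3: [])
step 3 (SWAP): []
step 4 (PUSH 30): [30]
step 5 (PUSH 63): [30, 63]

[30, 63]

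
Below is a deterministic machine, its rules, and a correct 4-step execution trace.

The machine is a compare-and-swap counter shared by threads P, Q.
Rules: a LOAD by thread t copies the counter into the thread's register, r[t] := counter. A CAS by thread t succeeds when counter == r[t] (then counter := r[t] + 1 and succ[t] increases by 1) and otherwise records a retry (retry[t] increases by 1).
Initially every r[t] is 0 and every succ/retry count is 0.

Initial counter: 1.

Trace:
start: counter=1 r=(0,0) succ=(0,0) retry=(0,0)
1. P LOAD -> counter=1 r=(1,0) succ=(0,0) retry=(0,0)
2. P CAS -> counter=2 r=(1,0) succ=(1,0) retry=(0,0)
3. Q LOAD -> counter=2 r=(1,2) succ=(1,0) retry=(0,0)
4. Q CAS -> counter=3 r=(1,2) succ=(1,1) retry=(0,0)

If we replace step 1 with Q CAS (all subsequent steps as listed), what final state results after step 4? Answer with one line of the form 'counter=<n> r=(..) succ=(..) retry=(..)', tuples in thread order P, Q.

counter=2 r=(0,1) succ=(0,1) retry=(1,1)

(re-executing from step 1 with the substitution; state before step 1: counter=1 r=(0,0) succ=(0,0) retry=(0,0))
1. Q CAS -> counter=1 r=(0,0) succ=(0,0) retry=(0,1)
2. P CAS -> counter=1 r=(0,0) succ=(0,0) retry=(1,1)
3. Q LOAD -> counter=1 r=(0,1) succ=(0,0) retry=(1,1)
4. Q CAS -> counter=2 r=(0,1) succ=(0,1) retry=(1,1)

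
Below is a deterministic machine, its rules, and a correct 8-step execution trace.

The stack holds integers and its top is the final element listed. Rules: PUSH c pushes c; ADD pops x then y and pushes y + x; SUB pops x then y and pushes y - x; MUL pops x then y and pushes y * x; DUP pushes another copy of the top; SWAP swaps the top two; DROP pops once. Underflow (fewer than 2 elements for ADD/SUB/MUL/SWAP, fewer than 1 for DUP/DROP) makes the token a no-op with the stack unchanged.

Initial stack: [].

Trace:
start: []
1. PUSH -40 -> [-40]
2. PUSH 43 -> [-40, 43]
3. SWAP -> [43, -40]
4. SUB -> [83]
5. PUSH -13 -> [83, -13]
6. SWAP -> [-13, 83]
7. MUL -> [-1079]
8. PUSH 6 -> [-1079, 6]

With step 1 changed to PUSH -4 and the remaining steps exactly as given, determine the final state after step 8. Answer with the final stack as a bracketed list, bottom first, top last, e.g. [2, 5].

(re-executing from step 1 with the substitution; state before step 1: [])
1. PUSH -4 -> [-4]
2. PUSH 43 -> [-4, 43]
3. SWAP -> [43, -4]
4. SUB -> [47]
5. PUSH -13 -> [47, -13]
6. SWAP -> [-13, 47]
7. MUL -> [-611]
8. PUSH 6 -> [-611, 6]

[-611, 6]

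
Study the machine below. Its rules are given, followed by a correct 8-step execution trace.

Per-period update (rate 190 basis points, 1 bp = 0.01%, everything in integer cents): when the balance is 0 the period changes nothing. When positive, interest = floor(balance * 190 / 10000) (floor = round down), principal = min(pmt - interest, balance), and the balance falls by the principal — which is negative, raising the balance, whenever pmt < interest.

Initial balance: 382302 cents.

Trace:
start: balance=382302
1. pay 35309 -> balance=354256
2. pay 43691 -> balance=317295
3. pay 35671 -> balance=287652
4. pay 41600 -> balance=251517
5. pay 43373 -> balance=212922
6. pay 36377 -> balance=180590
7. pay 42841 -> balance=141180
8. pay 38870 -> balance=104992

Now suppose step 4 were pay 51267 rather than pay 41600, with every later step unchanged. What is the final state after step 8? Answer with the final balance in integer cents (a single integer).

(re-executing from step 4 with the substitution; state before step 4: balance=287652)
4. pay 51267 -> balance=241850
5. pay 43373 -> balance=203072
6. pay 36377 -> balance=170553
7. pay 42841 -> balance=130952
8. pay 38870 -> balance=94570

94570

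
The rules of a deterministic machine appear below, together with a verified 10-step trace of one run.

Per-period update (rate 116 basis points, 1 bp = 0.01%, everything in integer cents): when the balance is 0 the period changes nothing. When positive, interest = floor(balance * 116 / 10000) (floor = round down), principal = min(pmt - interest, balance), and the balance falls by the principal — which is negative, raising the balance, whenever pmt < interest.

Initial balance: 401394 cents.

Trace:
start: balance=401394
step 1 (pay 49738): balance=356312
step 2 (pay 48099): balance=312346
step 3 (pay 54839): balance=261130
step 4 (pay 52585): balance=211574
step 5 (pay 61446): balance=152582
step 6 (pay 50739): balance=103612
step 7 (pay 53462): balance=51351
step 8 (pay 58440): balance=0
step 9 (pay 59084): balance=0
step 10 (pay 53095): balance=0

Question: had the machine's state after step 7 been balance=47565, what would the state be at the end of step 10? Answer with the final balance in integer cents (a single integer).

state after step 7 := balance=47565
step 8 (pay 58440): balance=0
step 9 (pay 59084): balance=0
step 10 (pay 53095): balance=0

0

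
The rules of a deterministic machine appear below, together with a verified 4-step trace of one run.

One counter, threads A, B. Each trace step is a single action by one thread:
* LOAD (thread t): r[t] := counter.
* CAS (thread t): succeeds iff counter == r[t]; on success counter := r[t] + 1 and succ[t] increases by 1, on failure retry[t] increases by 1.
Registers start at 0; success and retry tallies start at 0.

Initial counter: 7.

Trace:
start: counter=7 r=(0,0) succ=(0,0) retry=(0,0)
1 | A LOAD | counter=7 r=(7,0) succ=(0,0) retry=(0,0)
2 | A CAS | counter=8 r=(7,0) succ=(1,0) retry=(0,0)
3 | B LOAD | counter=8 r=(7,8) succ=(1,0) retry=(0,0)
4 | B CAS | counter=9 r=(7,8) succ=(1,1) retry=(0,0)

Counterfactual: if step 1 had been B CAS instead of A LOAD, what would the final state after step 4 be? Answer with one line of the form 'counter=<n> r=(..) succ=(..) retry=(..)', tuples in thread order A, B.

(re-executing from step 1 with the substitution; state before step 1: counter=7 r=(0,0) succ=(0,0) retry=(0,0))
1 | B CAS | counter=7 r=(0,0) succ=(0,0) retry=(0,1)
2 | A CAS | counter=7 r=(0,0) succ=(0,0) retry=(1,1)
3 | B LOAD | counter=7 r=(0,7) succ=(0,0) retry=(1,1)
4 | B CAS | counter=8 r=(0,7) succ=(0,1) retry=(1,1)

counter=8 r=(0,7) succ=(0,1) retry=(1,1)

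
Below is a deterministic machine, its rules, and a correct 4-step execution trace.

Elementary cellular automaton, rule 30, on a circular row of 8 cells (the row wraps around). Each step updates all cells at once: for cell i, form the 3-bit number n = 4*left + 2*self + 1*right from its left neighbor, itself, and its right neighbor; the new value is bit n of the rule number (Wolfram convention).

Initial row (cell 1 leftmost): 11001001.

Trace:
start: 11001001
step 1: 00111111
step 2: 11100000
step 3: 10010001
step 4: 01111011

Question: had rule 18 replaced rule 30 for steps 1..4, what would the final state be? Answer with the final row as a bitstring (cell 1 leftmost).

01010101

(re-executing steps 1..4 under rule 18; state before step 1: 11001001)
step 1: 00110110
step 2: 01000001
step 3: 00100010
step 4: 01010101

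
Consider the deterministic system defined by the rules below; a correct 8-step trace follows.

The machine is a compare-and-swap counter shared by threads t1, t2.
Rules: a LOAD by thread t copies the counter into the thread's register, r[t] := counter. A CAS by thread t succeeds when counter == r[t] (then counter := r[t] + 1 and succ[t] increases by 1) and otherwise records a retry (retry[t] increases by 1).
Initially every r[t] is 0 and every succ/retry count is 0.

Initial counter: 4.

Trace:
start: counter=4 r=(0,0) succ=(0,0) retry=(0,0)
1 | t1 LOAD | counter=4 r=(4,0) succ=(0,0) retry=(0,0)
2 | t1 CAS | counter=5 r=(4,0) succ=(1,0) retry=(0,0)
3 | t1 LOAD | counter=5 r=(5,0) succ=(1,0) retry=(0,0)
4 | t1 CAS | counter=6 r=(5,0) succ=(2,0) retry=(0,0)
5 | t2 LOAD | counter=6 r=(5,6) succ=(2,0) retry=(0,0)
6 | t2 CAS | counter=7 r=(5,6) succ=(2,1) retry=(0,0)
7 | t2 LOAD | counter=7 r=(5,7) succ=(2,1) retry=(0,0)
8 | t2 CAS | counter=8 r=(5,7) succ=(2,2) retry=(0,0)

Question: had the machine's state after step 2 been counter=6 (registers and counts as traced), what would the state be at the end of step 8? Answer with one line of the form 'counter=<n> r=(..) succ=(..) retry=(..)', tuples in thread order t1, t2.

counter=9 r=(6,8) succ=(2,2) retry=(0,0)

state after step 2 := counter=6 r=(4,0) succ=(1,0) retry=(0,0)
3 | t1 LOAD | counter=6 r=(6,0) succ=(1,0) retry=(0,0)
4 | t1 CAS | counter=7 r=(6,0) succ=(2,0) retry=(0,0)
5 | t2 LOAD | counter=7 r=(6,7) succ=(2,0) retry=(0,0)
6 | t2 CAS | counter=8 r=(6,7) succ=(2,1) retry=(0,0)
7 | t2 LOAD | counter=8 r=(6,8) succ=(2,1) retry=(0,0)
8 | t2 CAS | counter=9 r=(6,8) succ=(2,2) retry=(0,0)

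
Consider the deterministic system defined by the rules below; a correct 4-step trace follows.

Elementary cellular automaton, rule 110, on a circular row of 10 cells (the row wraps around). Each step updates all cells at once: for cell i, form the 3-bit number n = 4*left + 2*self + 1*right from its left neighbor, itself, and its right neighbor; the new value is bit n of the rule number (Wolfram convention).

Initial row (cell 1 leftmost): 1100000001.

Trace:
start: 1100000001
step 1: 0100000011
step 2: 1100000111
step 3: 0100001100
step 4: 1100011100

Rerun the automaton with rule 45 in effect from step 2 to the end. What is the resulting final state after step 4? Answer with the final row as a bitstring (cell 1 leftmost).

(re-executing steps 2..4 under rule 45; state before step 2: 0100000011)
step 2: 1101111010
step 3: 1011000111
step 4: 0110010100

0110010100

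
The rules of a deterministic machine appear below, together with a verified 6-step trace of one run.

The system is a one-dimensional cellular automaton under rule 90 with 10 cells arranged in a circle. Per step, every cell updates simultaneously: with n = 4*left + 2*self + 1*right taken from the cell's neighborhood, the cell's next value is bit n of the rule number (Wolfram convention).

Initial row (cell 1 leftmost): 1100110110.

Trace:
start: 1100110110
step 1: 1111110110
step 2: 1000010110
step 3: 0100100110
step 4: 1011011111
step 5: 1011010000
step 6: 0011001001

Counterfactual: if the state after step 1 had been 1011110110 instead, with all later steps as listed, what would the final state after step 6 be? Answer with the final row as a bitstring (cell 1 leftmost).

0011101011

state after step 1 := 1011110110
step 2: 0010010110
step 3: 0101100111
step 4: 0001111101
step 5: 1011000100
step 6: 0011101011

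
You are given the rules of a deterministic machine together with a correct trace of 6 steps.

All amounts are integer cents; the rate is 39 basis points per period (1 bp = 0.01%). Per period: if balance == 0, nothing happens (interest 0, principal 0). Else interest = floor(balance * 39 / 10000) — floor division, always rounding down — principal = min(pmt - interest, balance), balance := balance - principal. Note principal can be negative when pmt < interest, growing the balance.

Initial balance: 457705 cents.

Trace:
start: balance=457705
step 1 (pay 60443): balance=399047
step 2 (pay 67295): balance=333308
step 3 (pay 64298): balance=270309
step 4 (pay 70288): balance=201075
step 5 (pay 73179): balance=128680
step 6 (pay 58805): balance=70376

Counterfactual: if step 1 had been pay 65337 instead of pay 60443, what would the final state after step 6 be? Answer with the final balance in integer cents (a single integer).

(re-executing from step 1 with the substitution; state before step 1: balance=457705)
step 1 (pay 65337): balance=394153
step 2 (pay 67295): balance=328395
step 3 (pay 64298): balance=265377
step 4 (pay 70288): balance=196123
step 5 (pay 73179): balance=123708
step 6 (pay 58805): balance=65385

65385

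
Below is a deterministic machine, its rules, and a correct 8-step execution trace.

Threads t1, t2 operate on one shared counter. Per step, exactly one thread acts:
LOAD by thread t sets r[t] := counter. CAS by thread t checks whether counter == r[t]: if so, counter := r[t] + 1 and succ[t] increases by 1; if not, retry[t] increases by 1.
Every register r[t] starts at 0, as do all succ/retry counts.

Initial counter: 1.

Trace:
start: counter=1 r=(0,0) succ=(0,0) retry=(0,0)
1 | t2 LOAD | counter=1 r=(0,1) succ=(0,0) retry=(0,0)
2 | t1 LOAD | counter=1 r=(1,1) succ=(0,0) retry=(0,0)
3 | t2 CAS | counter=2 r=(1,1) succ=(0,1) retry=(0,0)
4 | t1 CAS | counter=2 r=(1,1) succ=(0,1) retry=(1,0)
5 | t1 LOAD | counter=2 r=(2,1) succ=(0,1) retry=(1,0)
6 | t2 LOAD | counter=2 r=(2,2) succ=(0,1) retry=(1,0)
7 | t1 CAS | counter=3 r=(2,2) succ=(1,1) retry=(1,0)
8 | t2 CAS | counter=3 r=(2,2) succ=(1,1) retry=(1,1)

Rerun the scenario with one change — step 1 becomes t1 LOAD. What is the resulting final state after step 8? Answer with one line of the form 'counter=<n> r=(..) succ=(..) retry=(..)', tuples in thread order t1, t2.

(re-executing from step 1 with the substitution; state before step 1: counter=1 r=(0,0) succ=(0,0) retry=(0,0))
1 | t1 LOAD | counter=1 r=(1,0) succ=(0,0) retry=(0,0)
2 | t1 LOAD | counter=1 r=(1,0) succ=(0,0) retry=(0,0)
3 | t2 CAS | counter=1 r=(1,0) succ=(0,0) retry=(0,1)
4 | t1 CAS | counter=2 r=(1,0) succ=(1,0) retry=(0,1)
5 | t1 LOAD | counter=2 r=(2,0) succ=(1,0) retry=(0,1)
6 | t2 LOAD | counter=2 r=(2,2) succ=(1,0) retry=(0,1)
7 | t1 CAS | counter=3 r=(2,2) succ=(2,0) retry=(0,1)
8 | t2 CAS | counter=3 r=(2,2) succ=(2,0) retry=(0,2)

counter=3 r=(2,2) succ=(2,0) retry=(0,2)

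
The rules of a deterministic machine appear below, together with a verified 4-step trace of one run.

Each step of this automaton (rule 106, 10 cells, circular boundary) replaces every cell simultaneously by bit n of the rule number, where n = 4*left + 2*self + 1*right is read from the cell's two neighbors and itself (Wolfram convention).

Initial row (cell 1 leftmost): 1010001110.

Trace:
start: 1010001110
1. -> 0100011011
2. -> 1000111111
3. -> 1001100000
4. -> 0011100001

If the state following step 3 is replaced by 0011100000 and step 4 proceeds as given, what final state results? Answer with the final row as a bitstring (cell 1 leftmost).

0110100000

state after step 3 := 0011100000
4. -> 0110100000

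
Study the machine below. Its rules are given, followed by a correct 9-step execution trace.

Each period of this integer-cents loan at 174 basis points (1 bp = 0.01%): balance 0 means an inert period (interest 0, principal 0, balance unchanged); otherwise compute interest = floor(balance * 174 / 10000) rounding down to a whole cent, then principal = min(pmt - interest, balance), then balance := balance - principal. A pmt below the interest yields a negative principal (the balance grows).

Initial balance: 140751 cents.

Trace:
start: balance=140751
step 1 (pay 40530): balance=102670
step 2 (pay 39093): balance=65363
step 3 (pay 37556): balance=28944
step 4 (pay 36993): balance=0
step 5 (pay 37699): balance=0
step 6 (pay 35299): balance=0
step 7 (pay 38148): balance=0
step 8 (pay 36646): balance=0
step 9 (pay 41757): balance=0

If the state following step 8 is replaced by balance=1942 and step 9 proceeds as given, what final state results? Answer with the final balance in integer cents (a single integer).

state after step 8 := balance=1942
step 9 (pay 41757): balance=0

0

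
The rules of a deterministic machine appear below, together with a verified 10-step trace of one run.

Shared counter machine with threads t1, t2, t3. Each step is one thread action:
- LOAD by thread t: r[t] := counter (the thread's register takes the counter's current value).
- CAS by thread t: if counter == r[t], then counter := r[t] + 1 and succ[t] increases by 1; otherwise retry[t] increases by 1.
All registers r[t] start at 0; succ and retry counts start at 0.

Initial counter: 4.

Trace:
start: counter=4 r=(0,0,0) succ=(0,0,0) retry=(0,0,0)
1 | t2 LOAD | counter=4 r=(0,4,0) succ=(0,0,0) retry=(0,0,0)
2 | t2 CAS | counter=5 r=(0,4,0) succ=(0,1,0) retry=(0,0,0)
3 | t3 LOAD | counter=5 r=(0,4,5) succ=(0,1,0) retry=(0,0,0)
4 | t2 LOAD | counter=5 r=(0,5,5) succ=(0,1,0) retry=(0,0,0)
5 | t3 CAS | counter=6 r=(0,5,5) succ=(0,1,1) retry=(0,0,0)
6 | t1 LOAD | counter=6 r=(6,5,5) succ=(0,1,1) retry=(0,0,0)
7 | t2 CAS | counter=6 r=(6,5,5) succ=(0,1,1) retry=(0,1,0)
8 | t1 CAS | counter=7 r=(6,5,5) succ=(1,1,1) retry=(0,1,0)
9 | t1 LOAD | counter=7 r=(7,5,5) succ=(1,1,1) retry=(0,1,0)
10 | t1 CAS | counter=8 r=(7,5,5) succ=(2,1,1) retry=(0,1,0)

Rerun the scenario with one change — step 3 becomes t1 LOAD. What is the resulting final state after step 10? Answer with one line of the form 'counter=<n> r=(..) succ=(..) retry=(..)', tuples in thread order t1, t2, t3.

counter=7 r=(6,5,0) succ=(1,2,0) retry=(1,0,1)

(re-executing from step 3 with the substitution; state before step 3: counter=5 r=(0,4,0) succ=(0,1,0) retry=(0,0,0))
3 | t1 LOAD | counter=5 r=(5,4,0) succ=(0,1,0) retry=(0,0,0)
4 | t2 LOAD | counter=5 r=(5,5,0) succ=(0,1,0) retry=(0,0,0)
5 | t3 CAS | counter=5 r=(5,5,0) succ=(0,1,0) retry=(0,0,1)
6 | t1 LOAD | counter=5 r=(5,5,0) succ=(0,1,0) retry=(0,0,1)
7 | t2 CAS | counter=6 r=(5,5,0) succ=(0,2,0) retry=(0,0,1)
8 | t1 CAS | counter=6 r=(5,5,0) succ=(0,2,0) retry=(1,0,1)
9 | t1 LOAD | counter=6 r=(6,5,0) succ=(0,2,0) retry=(1,0,1)
10 | t1 CAS | counter=7 r=(6,5,0) succ=(1,2,0) retry=(1,0,1)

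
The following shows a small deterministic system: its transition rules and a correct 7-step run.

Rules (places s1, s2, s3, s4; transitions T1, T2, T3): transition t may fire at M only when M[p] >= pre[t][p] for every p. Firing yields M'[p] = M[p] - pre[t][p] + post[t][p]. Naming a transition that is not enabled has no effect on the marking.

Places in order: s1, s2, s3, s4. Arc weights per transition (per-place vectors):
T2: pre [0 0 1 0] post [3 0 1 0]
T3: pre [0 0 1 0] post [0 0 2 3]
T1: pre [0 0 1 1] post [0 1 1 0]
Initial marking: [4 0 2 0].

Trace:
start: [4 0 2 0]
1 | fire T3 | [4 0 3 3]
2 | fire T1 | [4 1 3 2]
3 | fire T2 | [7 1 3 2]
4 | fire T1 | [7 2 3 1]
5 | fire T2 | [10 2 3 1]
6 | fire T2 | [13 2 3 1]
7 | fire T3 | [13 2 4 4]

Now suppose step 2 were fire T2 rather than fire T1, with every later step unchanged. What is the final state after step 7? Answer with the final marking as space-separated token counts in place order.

(re-executing from step 2 with the substitution; state before step 2: [4 0 3 3])
2 | fire T2 | [7 0 3 3]
3 | fire T2 | [10 0 3 3]
4 | fire T1 | [10 1 3 2]
5 | fire T2 | [13 1 3 2]
6 | fire T2 | [16 1 3 2]
7 | fire T3 | [16 1 4 5]

16 1 4 5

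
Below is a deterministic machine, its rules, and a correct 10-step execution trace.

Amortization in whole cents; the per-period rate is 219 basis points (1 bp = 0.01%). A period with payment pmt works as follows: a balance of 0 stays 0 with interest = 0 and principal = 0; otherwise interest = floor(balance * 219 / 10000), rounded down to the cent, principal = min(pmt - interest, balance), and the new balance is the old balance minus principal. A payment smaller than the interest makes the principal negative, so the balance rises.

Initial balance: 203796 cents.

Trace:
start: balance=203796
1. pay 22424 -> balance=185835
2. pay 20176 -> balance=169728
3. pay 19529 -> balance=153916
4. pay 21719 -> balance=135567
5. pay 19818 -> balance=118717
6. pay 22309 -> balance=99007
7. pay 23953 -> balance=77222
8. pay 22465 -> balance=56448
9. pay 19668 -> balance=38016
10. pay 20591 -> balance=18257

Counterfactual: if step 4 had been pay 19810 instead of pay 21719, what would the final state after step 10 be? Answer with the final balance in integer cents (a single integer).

20430

(re-executing from step 4 with the substitution; state before step 4: balance=153916)
4. pay 19810 -> balance=137476
5. pay 19818 -> balance=120668
6. pay 22309 -> balance=101001
7. pay 23953 -> balance=79259
8. pay 22465 -> balance=58529
9. pay 19668 -> balance=40142
10. pay 20591 -> balance=20430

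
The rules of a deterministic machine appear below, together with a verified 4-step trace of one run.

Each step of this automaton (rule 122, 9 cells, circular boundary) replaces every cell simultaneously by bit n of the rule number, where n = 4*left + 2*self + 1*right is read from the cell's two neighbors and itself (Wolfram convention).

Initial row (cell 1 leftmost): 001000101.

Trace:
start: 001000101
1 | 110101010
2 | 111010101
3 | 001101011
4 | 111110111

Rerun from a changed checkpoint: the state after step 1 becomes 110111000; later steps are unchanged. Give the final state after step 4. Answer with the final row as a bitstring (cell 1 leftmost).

101100001

state after step 1 := 110111000
2 | 111101101
3 | 000111111
4 | 101100001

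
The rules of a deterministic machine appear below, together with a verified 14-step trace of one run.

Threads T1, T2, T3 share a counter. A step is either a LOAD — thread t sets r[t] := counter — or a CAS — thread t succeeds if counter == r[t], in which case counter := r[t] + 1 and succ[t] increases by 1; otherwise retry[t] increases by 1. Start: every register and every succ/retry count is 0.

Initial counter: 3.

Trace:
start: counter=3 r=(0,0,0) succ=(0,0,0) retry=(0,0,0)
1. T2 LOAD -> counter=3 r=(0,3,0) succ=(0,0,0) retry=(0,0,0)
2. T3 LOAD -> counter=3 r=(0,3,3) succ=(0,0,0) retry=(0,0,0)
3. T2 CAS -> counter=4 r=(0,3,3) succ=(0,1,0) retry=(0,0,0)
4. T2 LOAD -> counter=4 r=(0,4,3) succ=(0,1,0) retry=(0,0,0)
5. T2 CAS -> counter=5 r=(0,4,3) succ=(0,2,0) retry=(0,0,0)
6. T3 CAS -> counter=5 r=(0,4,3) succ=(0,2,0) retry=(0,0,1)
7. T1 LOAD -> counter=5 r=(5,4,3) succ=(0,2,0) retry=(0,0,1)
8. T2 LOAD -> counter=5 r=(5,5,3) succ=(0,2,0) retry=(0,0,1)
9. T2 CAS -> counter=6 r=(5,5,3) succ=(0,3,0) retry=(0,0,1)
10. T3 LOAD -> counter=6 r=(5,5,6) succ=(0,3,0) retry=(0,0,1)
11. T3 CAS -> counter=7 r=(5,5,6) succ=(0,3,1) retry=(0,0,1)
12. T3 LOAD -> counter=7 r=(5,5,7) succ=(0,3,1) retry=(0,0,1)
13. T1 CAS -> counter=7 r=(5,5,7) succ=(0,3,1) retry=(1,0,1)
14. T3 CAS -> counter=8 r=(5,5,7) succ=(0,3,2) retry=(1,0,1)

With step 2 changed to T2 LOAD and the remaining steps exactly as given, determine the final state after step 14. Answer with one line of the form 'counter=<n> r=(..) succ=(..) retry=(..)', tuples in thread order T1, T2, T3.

counter=8 r=(5,5,7) succ=(0,3,2) retry=(1,0,1)

(re-executing from step 2 with the substitution; state before step 2: counter=3 r=(0,3,0) succ=(0,0,0) retry=(0,0,0))
2. T2 LOAD -> counter=3 r=(0,3,0) succ=(0,0,0) retry=(0,0,0)
3. T2 CAS -> counter=4 r=(0,3,0) succ=(0,1,0) retry=(0,0,0)
4. T2 LOAD -> counter=4 r=(0,4,0) succ=(0,1,0) retry=(0,0,0)
5. T2 CAS -> counter=5 r=(0,4,0) succ=(0,2,0) retry=(0,0,0)
6. T3 CAS -> counter=5 r=(0,4,0) succ=(0,2,0) retry=(0,0,1)
7. T1 LOAD -> counter=5 r=(5,4,0) succ=(0,2,0) retry=(0,0,1)
8. T2 LOAD -> counter=5 r=(5,5,0) succ=(0,2,0) retry=(0,0,1)
9. T2 CAS -> counter=6 r=(5,5,0) succ=(0,3,0) retry=(0,0,1)
10. T3 LOAD -> counter=6 r=(5,5,6) succ=(0,3,0) retry=(0,0,1)
11. T3 CAS -> counter=7 r=(5,5,6) succ=(0,3,1) retry=(0,0,1)
12. T3 LOAD -> counter=7 r=(5,5,7) succ=(0,3,1) retry=(0,0,1)
13. T1 CAS -> counter=7 r=(5,5,7) succ=(0,3,1) retry=(1,0,1)
14. T3 CAS -> counter=8 r=(5,5,7) succ=(0,3,2) retry=(1,0,1)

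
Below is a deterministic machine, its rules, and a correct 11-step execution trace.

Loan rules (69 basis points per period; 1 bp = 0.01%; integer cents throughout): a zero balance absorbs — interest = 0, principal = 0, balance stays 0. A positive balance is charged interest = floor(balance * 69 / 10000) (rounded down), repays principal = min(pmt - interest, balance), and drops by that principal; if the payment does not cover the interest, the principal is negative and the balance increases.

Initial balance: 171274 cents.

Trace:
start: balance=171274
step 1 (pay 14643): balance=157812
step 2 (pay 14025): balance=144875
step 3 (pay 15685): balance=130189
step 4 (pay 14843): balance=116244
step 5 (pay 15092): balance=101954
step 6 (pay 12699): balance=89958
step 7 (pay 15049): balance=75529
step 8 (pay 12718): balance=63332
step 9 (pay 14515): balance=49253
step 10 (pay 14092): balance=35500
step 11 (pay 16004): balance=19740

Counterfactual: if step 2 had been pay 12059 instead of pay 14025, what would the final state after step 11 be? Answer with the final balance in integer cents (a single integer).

(re-executing from step 2 with the substitution; state before step 2: balance=157812)
step 2 (pay 12059): balance=146841
step 3 (pay 15685): balance=132169
step 4 (pay 14843): balance=118237
step 5 (pay 15092): balance=103960
step 6 (pay 12699): balance=91978
step 7 (pay 15049): balance=77563
step 8 (pay 12718): balance=65380
step 9 (pay 14515): balance=51316
step 10 (pay 14092): balance=37578
step 11 (pay 16004): balance=21833

21833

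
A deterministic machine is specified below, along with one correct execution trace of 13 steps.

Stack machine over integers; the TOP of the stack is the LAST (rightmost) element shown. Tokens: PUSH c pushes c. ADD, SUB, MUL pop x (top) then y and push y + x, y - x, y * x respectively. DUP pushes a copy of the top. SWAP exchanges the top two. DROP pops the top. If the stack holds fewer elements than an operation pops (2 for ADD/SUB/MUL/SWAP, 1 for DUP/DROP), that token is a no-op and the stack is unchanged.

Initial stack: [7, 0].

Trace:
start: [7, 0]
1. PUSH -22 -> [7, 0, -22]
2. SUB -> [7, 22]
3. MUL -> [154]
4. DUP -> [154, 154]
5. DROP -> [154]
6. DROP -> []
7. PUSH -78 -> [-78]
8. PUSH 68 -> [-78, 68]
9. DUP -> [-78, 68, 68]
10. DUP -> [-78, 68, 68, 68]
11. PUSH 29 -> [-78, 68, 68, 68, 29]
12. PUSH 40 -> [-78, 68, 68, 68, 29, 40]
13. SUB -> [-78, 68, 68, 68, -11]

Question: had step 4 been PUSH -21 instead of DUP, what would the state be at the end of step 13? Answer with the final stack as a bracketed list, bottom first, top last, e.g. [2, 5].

[-78, 68, 68, 68, -11]

(re-executing from step 4 with the substitution; state before step 4: [154])
4. PUSH -21 -> [154, -21]
5. DROP -> [154]
6. DROP -> []
7. PUSH -78 -> [-78]
8. PUSH 68 -> [-78, 68]
9. DUP -> [-78, 68, 68]
10. DUP -> [-78, 68, 68, 68]
11. PUSH 29 -> [-78, 68, 68, 68, 29]
12. PUSH 40 -> [-78, 68, 68, 68, 29, 40]
13. SUB -> [-78, 68, 68, 68, -11]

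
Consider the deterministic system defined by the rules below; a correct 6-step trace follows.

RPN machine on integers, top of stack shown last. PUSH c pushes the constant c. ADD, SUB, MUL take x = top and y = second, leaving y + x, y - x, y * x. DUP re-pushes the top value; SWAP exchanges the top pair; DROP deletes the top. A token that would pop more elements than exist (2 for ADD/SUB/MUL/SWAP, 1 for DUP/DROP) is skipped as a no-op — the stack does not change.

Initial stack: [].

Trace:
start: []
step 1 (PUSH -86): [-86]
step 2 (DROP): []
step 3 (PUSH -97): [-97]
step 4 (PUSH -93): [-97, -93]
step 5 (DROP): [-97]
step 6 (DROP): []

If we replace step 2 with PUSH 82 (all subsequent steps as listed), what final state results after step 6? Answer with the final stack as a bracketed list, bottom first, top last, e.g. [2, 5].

[-86, 82]

(re-executing from step 2 with the substitution; state before step 2: [-86])
step 2 (PUSH 82): [-86, 82]
step 3 (PUSH -97): [-86, 82, -97]
step 4 (PUSH -93): [-86, 82, -97, -93]
step 5 (DROP): [-86, 82, -97]
step 6 (DROP): [-86, 82]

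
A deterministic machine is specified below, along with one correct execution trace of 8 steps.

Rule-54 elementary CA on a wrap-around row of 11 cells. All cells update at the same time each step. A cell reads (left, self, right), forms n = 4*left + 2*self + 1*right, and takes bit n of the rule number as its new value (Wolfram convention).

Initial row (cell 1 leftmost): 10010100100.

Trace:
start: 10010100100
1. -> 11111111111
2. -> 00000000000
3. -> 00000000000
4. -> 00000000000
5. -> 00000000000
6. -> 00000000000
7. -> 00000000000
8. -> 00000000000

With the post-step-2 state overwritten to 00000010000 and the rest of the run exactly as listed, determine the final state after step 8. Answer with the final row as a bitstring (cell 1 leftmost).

00001000100

state after step 2 := 00000010000
3. -> 00000111000
4. -> 00001000100
5. -> 00011101110
6. -> 00100010001
7. -> 11110111011
8. -> 00001000100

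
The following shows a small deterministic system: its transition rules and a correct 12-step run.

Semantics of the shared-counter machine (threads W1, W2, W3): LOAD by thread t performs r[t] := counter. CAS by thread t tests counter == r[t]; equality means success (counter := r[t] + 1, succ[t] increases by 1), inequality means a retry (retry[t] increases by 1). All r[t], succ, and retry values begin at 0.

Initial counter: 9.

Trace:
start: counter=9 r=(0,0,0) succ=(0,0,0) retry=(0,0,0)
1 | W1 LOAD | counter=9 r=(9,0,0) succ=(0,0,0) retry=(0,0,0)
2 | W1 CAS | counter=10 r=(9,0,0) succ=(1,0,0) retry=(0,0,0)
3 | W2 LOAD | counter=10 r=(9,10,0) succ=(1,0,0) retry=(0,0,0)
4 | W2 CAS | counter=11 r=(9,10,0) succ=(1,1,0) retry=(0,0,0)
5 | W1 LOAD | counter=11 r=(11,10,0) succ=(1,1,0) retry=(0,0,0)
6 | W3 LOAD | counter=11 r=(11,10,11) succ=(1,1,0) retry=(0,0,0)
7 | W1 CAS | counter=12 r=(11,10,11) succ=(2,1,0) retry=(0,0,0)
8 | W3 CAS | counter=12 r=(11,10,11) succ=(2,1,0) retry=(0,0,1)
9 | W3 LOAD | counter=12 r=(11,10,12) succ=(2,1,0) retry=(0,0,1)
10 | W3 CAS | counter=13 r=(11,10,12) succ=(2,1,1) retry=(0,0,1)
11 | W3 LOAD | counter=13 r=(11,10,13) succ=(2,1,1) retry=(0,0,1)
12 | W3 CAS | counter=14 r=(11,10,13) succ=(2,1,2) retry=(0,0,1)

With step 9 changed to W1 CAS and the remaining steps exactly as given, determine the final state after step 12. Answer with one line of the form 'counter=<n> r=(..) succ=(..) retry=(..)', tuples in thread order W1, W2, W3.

counter=13 r=(11,10,12) succ=(2,1,1) retry=(1,0,2)

(re-executing from step 9 with the substitution; state before step 9: counter=12 r=(11,10,11) succ=(2,1,0) retry=(0,0,1))
9 | W1 CAS | counter=12 r=(11,10,11) succ=(2,1,0) retry=(1,0,1)
10 | W3 CAS | counter=12 r=(11,10,11) succ=(2,1,0) retry=(1,0,2)
11 | W3 LOAD | counter=12 r=(11,10,12) succ=(2,1,0) retry=(1,0,2)
12 | W3 CAS | counter=13 r=(11,10,12) succ=(2,1,1) retry=(1,0,2)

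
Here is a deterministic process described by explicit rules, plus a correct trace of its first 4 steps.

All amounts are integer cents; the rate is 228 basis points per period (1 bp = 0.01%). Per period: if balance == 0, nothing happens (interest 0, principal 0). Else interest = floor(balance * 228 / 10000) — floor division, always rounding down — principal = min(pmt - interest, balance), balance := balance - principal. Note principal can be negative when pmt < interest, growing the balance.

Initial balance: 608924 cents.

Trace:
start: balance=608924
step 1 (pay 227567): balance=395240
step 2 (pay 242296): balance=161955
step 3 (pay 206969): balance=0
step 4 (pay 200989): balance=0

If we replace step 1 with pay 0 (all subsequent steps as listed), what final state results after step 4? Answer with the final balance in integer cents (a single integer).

236

(re-executing from step 1 with the substitution; state before step 1: balance=608924)
step 1 (pay 0): balance=622807
step 2 (pay 242296): balance=394710
step 3 (pay 206969): balance=196740
step 4 (pay 200989): balance=236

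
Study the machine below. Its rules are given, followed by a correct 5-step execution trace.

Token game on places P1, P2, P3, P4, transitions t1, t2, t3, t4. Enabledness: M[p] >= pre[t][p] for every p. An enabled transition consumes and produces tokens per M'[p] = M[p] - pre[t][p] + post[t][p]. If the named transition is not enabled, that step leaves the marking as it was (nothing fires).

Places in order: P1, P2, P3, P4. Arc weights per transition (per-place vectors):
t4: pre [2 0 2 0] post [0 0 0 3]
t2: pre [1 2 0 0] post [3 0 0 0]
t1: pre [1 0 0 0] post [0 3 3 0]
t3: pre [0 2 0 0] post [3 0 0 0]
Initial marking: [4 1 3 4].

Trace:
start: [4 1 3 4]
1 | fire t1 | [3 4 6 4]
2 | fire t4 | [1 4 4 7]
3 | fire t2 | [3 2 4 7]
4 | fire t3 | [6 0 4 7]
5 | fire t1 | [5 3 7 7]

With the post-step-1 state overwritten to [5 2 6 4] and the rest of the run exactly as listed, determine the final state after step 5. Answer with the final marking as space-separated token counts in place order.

4 3 7 7

state after step 1 := [5 2 6 4]
2 | fire t4 | [3 2 4 7]
3 | fire t2 | [5 0 4 7]
4 | fire t3 | [5 0 4 7]
5 | fire t1 | [4 3 7 7]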